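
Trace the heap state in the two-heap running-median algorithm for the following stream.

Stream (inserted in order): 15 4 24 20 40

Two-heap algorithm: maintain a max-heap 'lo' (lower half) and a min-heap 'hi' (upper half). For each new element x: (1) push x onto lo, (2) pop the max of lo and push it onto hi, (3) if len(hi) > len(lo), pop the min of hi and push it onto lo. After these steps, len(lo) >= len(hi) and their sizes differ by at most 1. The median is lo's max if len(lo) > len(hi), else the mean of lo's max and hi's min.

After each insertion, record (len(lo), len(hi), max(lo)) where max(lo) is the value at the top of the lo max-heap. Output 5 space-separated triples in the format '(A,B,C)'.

Answer: (1,0,15) (1,1,4) (2,1,15) (2,2,15) (3,2,20)

Derivation:
Step 1: insert 15 -> lo=[15] hi=[] -> (len(lo)=1, len(hi)=0, max(lo)=15)
Step 2: insert 4 -> lo=[4] hi=[15] -> (len(lo)=1, len(hi)=1, max(lo)=4)
Step 3: insert 24 -> lo=[4, 15] hi=[24] -> (len(lo)=2, len(hi)=1, max(lo)=15)
Step 4: insert 20 -> lo=[4, 15] hi=[20, 24] -> (len(lo)=2, len(hi)=2, max(lo)=15)
Step 5: insert 40 -> lo=[4, 15, 20] hi=[24, 40] -> (len(lo)=3, len(hi)=2, max(lo)=20)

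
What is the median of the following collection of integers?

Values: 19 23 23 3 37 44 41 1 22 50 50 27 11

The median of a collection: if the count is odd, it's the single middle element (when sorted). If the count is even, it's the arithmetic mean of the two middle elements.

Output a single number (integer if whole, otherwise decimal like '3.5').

Step 1: insert 19 -> lo=[19] (size 1, max 19) hi=[] (size 0) -> median=19
Step 2: insert 23 -> lo=[19] (size 1, max 19) hi=[23] (size 1, min 23) -> median=21
Step 3: insert 23 -> lo=[19, 23] (size 2, max 23) hi=[23] (size 1, min 23) -> median=23
Step 4: insert 3 -> lo=[3, 19] (size 2, max 19) hi=[23, 23] (size 2, min 23) -> median=21
Step 5: insert 37 -> lo=[3, 19, 23] (size 3, max 23) hi=[23, 37] (size 2, min 23) -> median=23
Step 6: insert 44 -> lo=[3, 19, 23] (size 3, max 23) hi=[23, 37, 44] (size 3, min 23) -> median=23
Step 7: insert 41 -> lo=[3, 19, 23, 23] (size 4, max 23) hi=[37, 41, 44] (size 3, min 37) -> median=23
Step 8: insert 1 -> lo=[1, 3, 19, 23] (size 4, max 23) hi=[23, 37, 41, 44] (size 4, min 23) -> median=23
Step 9: insert 22 -> lo=[1, 3, 19, 22, 23] (size 5, max 23) hi=[23, 37, 41, 44] (size 4, min 23) -> median=23
Step 10: insert 50 -> lo=[1, 3, 19, 22, 23] (size 5, max 23) hi=[23, 37, 41, 44, 50] (size 5, min 23) -> median=23
Step 11: insert 50 -> lo=[1, 3, 19, 22, 23, 23] (size 6, max 23) hi=[37, 41, 44, 50, 50] (size 5, min 37) -> median=23
Step 12: insert 27 -> lo=[1, 3, 19, 22, 23, 23] (size 6, max 23) hi=[27, 37, 41, 44, 50, 50] (size 6, min 27) -> median=25
Step 13: insert 11 -> lo=[1, 3, 11, 19, 22, 23, 23] (size 7, max 23) hi=[27, 37, 41, 44, 50, 50] (size 6, min 27) -> median=23

Answer: 23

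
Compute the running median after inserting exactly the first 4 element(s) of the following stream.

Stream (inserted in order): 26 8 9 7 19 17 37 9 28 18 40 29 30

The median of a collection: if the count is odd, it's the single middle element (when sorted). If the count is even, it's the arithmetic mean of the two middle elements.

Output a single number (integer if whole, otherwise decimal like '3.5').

Answer: 8.5

Derivation:
Step 1: insert 26 -> lo=[26] (size 1, max 26) hi=[] (size 0) -> median=26
Step 2: insert 8 -> lo=[8] (size 1, max 8) hi=[26] (size 1, min 26) -> median=17
Step 3: insert 9 -> lo=[8, 9] (size 2, max 9) hi=[26] (size 1, min 26) -> median=9
Step 4: insert 7 -> lo=[7, 8] (size 2, max 8) hi=[9, 26] (size 2, min 9) -> median=8.5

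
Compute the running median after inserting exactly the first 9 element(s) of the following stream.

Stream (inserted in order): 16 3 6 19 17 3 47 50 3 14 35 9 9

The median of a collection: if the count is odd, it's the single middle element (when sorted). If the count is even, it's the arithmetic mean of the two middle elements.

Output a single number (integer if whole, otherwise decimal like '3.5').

Answer: 16

Derivation:
Step 1: insert 16 -> lo=[16] (size 1, max 16) hi=[] (size 0) -> median=16
Step 2: insert 3 -> lo=[3] (size 1, max 3) hi=[16] (size 1, min 16) -> median=9.5
Step 3: insert 6 -> lo=[3, 6] (size 2, max 6) hi=[16] (size 1, min 16) -> median=6
Step 4: insert 19 -> lo=[3, 6] (size 2, max 6) hi=[16, 19] (size 2, min 16) -> median=11
Step 5: insert 17 -> lo=[3, 6, 16] (size 3, max 16) hi=[17, 19] (size 2, min 17) -> median=16
Step 6: insert 3 -> lo=[3, 3, 6] (size 3, max 6) hi=[16, 17, 19] (size 3, min 16) -> median=11
Step 7: insert 47 -> lo=[3, 3, 6, 16] (size 4, max 16) hi=[17, 19, 47] (size 3, min 17) -> median=16
Step 8: insert 50 -> lo=[3, 3, 6, 16] (size 4, max 16) hi=[17, 19, 47, 50] (size 4, min 17) -> median=16.5
Step 9: insert 3 -> lo=[3, 3, 3, 6, 16] (size 5, max 16) hi=[17, 19, 47, 50] (size 4, min 17) -> median=16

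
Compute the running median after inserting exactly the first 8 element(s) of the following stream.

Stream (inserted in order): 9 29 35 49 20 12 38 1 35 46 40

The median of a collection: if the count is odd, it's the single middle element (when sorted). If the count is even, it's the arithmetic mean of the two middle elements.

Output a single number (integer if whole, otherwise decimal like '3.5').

Step 1: insert 9 -> lo=[9] (size 1, max 9) hi=[] (size 0) -> median=9
Step 2: insert 29 -> lo=[9] (size 1, max 9) hi=[29] (size 1, min 29) -> median=19
Step 3: insert 35 -> lo=[9, 29] (size 2, max 29) hi=[35] (size 1, min 35) -> median=29
Step 4: insert 49 -> lo=[9, 29] (size 2, max 29) hi=[35, 49] (size 2, min 35) -> median=32
Step 5: insert 20 -> lo=[9, 20, 29] (size 3, max 29) hi=[35, 49] (size 2, min 35) -> median=29
Step 6: insert 12 -> lo=[9, 12, 20] (size 3, max 20) hi=[29, 35, 49] (size 3, min 29) -> median=24.5
Step 7: insert 38 -> lo=[9, 12, 20, 29] (size 4, max 29) hi=[35, 38, 49] (size 3, min 35) -> median=29
Step 8: insert 1 -> lo=[1, 9, 12, 20] (size 4, max 20) hi=[29, 35, 38, 49] (size 4, min 29) -> median=24.5

Answer: 24.5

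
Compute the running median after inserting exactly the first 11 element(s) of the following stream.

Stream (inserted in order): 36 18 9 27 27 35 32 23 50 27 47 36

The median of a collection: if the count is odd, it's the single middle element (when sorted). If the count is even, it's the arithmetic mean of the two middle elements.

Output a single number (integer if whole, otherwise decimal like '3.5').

Answer: 27

Derivation:
Step 1: insert 36 -> lo=[36] (size 1, max 36) hi=[] (size 0) -> median=36
Step 2: insert 18 -> lo=[18] (size 1, max 18) hi=[36] (size 1, min 36) -> median=27
Step 3: insert 9 -> lo=[9, 18] (size 2, max 18) hi=[36] (size 1, min 36) -> median=18
Step 4: insert 27 -> lo=[9, 18] (size 2, max 18) hi=[27, 36] (size 2, min 27) -> median=22.5
Step 5: insert 27 -> lo=[9, 18, 27] (size 3, max 27) hi=[27, 36] (size 2, min 27) -> median=27
Step 6: insert 35 -> lo=[9, 18, 27] (size 3, max 27) hi=[27, 35, 36] (size 3, min 27) -> median=27
Step 7: insert 32 -> lo=[9, 18, 27, 27] (size 4, max 27) hi=[32, 35, 36] (size 3, min 32) -> median=27
Step 8: insert 23 -> lo=[9, 18, 23, 27] (size 4, max 27) hi=[27, 32, 35, 36] (size 4, min 27) -> median=27
Step 9: insert 50 -> lo=[9, 18, 23, 27, 27] (size 5, max 27) hi=[32, 35, 36, 50] (size 4, min 32) -> median=27
Step 10: insert 27 -> lo=[9, 18, 23, 27, 27] (size 5, max 27) hi=[27, 32, 35, 36, 50] (size 5, min 27) -> median=27
Step 11: insert 47 -> lo=[9, 18, 23, 27, 27, 27] (size 6, max 27) hi=[32, 35, 36, 47, 50] (size 5, min 32) -> median=27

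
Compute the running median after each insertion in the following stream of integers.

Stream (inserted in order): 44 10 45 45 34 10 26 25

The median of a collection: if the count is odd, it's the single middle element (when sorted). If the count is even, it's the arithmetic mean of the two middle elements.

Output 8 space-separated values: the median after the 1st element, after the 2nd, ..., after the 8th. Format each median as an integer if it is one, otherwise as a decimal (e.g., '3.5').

Step 1: insert 44 -> lo=[44] (size 1, max 44) hi=[] (size 0) -> median=44
Step 2: insert 10 -> lo=[10] (size 1, max 10) hi=[44] (size 1, min 44) -> median=27
Step 3: insert 45 -> lo=[10, 44] (size 2, max 44) hi=[45] (size 1, min 45) -> median=44
Step 4: insert 45 -> lo=[10, 44] (size 2, max 44) hi=[45, 45] (size 2, min 45) -> median=44.5
Step 5: insert 34 -> lo=[10, 34, 44] (size 3, max 44) hi=[45, 45] (size 2, min 45) -> median=44
Step 6: insert 10 -> lo=[10, 10, 34] (size 3, max 34) hi=[44, 45, 45] (size 3, min 44) -> median=39
Step 7: insert 26 -> lo=[10, 10, 26, 34] (size 4, max 34) hi=[44, 45, 45] (size 3, min 44) -> median=34
Step 8: insert 25 -> lo=[10, 10, 25, 26] (size 4, max 26) hi=[34, 44, 45, 45] (size 4, min 34) -> median=30

Answer: 44 27 44 44.5 44 39 34 30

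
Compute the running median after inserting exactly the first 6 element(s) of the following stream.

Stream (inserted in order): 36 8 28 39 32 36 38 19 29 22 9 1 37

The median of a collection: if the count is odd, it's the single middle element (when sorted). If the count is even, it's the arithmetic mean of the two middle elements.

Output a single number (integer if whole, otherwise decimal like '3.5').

Step 1: insert 36 -> lo=[36] (size 1, max 36) hi=[] (size 0) -> median=36
Step 2: insert 8 -> lo=[8] (size 1, max 8) hi=[36] (size 1, min 36) -> median=22
Step 3: insert 28 -> lo=[8, 28] (size 2, max 28) hi=[36] (size 1, min 36) -> median=28
Step 4: insert 39 -> lo=[8, 28] (size 2, max 28) hi=[36, 39] (size 2, min 36) -> median=32
Step 5: insert 32 -> lo=[8, 28, 32] (size 3, max 32) hi=[36, 39] (size 2, min 36) -> median=32
Step 6: insert 36 -> lo=[8, 28, 32] (size 3, max 32) hi=[36, 36, 39] (size 3, min 36) -> median=34

Answer: 34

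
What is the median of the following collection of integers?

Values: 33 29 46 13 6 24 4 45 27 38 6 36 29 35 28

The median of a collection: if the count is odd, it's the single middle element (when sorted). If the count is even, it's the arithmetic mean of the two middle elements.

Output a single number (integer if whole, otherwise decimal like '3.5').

Answer: 29

Derivation:
Step 1: insert 33 -> lo=[33] (size 1, max 33) hi=[] (size 0) -> median=33
Step 2: insert 29 -> lo=[29] (size 1, max 29) hi=[33] (size 1, min 33) -> median=31
Step 3: insert 46 -> lo=[29, 33] (size 2, max 33) hi=[46] (size 1, min 46) -> median=33
Step 4: insert 13 -> lo=[13, 29] (size 2, max 29) hi=[33, 46] (size 2, min 33) -> median=31
Step 5: insert 6 -> lo=[6, 13, 29] (size 3, max 29) hi=[33, 46] (size 2, min 33) -> median=29
Step 6: insert 24 -> lo=[6, 13, 24] (size 3, max 24) hi=[29, 33, 46] (size 3, min 29) -> median=26.5
Step 7: insert 4 -> lo=[4, 6, 13, 24] (size 4, max 24) hi=[29, 33, 46] (size 3, min 29) -> median=24
Step 8: insert 45 -> lo=[4, 6, 13, 24] (size 4, max 24) hi=[29, 33, 45, 46] (size 4, min 29) -> median=26.5
Step 9: insert 27 -> lo=[4, 6, 13, 24, 27] (size 5, max 27) hi=[29, 33, 45, 46] (size 4, min 29) -> median=27
Step 10: insert 38 -> lo=[4, 6, 13, 24, 27] (size 5, max 27) hi=[29, 33, 38, 45, 46] (size 5, min 29) -> median=28
Step 11: insert 6 -> lo=[4, 6, 6, 13, 24, 27] (size 6, max 27) hi=[29, 33, 38, 45, 46] (size 5, min 29) -> median=27
Step 12: insert 36 -> lo=[4, 6, 6, 13, 24, 27] (size 6, max 27) hi=[29, 33, 36, 38, 45, 46] (size 6, min 29) -> median=28
Step 13: insert 29 -> lo=[4, 6, 6, 13, 24, 27, 29] (size 7, max 29) hi=[29, 33, 36, 38, 45, 46] (size 6, min 29) -> median=29
Step 14: insert 35 -> lo=[4, 6, 6, 13, 24, 27, 29] (size 7, max 29) hi=[29, 33, 35, 36, 38, 45, 46] (size 7, min 29) -> median=29
Step 15: insert 28 -> lo=[4, 6, 6, 13, 24, 27, 28, 29] (size 8, max 29) hi=[29, 33, 35, 36, 38, 45, 46] (size 7, min 29) -> median=29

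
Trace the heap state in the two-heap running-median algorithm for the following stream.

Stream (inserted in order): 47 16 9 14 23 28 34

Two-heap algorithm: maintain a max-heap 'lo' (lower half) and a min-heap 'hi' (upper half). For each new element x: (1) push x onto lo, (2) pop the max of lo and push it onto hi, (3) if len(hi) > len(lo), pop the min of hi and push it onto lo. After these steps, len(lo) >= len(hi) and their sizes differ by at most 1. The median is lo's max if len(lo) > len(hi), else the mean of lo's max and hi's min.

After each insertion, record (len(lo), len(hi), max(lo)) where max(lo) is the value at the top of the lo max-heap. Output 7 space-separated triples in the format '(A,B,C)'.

Step 1: insert 47 -> lo=[47] hi=[] -> (len(lo)=1, len(hi)=0, max(lo)=47)
Step 2: insert 16 -> lo=[16] hi=[47] -> (len(lo)=1, len(hi)=1, max(lo)=16)
Step 3: insert 9 -> lo=[9, 16] hi=[47] -> (len(lo)=2, len(hi)=1, max(lo)=16)
Step 4: insert 14 -> lo=[9, 14] hi=[16, 47] -> (len(lo)=2, len(hi)=2, max(lo)=14)
Step 5: insert 23 -> lo=[9, 14, 16] hi=[23, 47] -> (len(lo)=3, len(hi)=2, max(lo)=16)
Step 6: insert 28 -> lo=[9, 14, 16] hi=[23, 28, 47] -> (len(lo)=3, len(hi)=3, max(lo)=16)
Step 7: insert 34 -> lo=[9, 14, 16, 23] hi=[28, 34, 47] -> (len(lo)=4, len(hi)=3, max(lo)=23)

Answer: (1,0,47) (1,1,16) (2,1,16) (2,2,14) (3,2,16) (3,3,16) (4,3,23)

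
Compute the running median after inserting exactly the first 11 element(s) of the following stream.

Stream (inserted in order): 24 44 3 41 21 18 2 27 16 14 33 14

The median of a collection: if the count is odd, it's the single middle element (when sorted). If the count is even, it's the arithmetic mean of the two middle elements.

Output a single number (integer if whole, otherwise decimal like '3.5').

Answer: 21

Derivation:
Step 1: insert 24 -> lo=[24] (size 1, max 24) hi=[] (size 0) -> median=24
Step 2: insert 44 -> lo=[24] (size 1, max 24) hi=[44] (size 1, min 44) -> median=34
Step 3: insert 3 -> lo=[3, 24] (size 2, max 24) hi=[44] (size 1, min 44) -> median=24
Step 4: insert 41 -> lo=[3, 24] (size 2, max 24) hi=[41, 44] (size 2, min 41) -> median=32.5
Step 5: insert 21 -> lo=[3, 21, 24] (size 3, max 24) hi=[41, 44] (size 2, min 41) -> median=24
Step 6: insert 18 -> lo=[3, 18, 21] (size 3, max 21) hi=[24, 41, 44] (size 3, min 24) -> median=22.5
Step 7: insert 2 -> lo=[2, 3, 18, 21] (size 4, max 21) hi=[24, 41, 44] (size 3, min 24) -> median=21
Step 8: insert 27 -> lo=[2, 3, 18, 21] (size 4, max 21) hi=[24, 27, 41, 44] (size 4, min 24) -> median=22.5
Step 9: insert 16 -> lo=[2, 3, 16, 18, 21] (size 5, max 21) hi=[24, 27, 41, 44] (size 4, min 24) -> median=21
Step 10: insert 14 -> lo=[2, 3, 14, 16, 18] (size 5, max 18) hi=[21, 24, 27, 41, 44] (size 5, min 21) -> median=19.5
Step 11: insert 33 -> lo=[2, 3, 14, 16, 18, 21] (size 6, max 21) hi=[24, 27, 33, 41, 44] (size 5, min 24) -> median=21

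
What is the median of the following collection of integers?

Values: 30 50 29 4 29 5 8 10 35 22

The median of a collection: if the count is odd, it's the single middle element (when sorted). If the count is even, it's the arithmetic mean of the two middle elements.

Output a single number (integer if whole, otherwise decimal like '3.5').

Step 1: insert 30 -> lo=[30] (size 1, max 30) hi=[] (size 0) -> median=30
Step 2: insert 50 -> lo=[30] (size 1, max 30) hi=[50] (size 1, min 50) -> median=40
Step 3: insert 29 -> lo=[29, 30] (size 2, max 30) hi=[50] (size 1, min 50) -> median=30
Step 4: insert 4 -> lo=[4, 29] (size 2, max 29) hi=[30, 50] (size 2, min 30) -> median=29.5
Step 5: insert 29 -> lo=[4, 29, 29] (size 3, max 29) hi=[30, 50] (size 2, min 30) -> median=29
Step 6: insert 5 -> lo=[4, 5, 29] (size 3, max 29) hi=[29, 30, 50] (size 3, min 29) -> median=29
Step 7: insert 8 -> lo=[4, 5, 8, 29] (size 4, max 29) hi=[29, 30, 50] (size 3, min 29) -> median=29
Step 8: insert 10 -> lo=[4, 5, 8, 10] (size 4, max 10) hi=[29, 29, 30, 50] (size 4, min 29) -> median=19.5
Step 9: insert 35 -> lo=[4, 5, 8, 10, 29] (size 5, max 29) hi=[29, 30, 35, 50] (size 4, min 29) -> median=29
Step 10: insert 22 -> lo=[4, 5, 8, 10, 22] (size 5, max 22) hi=[29, 29, 30, 35, 50] (size 5, min 29) -> median=25.5

Answer: 25.5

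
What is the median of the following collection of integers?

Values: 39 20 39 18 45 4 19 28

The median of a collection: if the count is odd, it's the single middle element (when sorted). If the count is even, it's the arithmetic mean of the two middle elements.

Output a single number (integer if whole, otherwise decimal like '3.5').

Answer: 24

Derivation:
Step 1: insert 39 -> lo=[39] (size 1, max 39) hi=[] (size 0) -> median=39
Step 2: insert 20 -> lo=[20] (size 1, max 20) hi=[39] (size 1, min 39) -> median=29.5
Step 3: insert 39 -> lo=[20, 39] (size 2, max 39) hi=[39] (size 1, min 39) -> median=39
Step 4: insert 18 -> lo=[18, 20] (size 2, max 20) hi=[39, 39] (size 2, min 39) -> median=29.5
Step 5: insert 45 -> lo=[18, 20, 39] (size 3, max 39) hi=[39, 45] (size 2, min 39) -> median=39
Step 6: insert 4 -> lo=[4, 18, 20] (size 3, max 20) hi=[39, 39, 45] (size 3, min 39) -> median=29.5
Step 7: insert 19 -> lo=[4, 18, 19, 20] (size 4, max 20) hi=[39, 39, 45] (size 3, min 39) -> median=20
Step 8: insert 28 -> lo=[4, 18, 19, 20] (size 4, max 20) hi=[28, 39, 39, 45] (size 4, min 28) -> median=24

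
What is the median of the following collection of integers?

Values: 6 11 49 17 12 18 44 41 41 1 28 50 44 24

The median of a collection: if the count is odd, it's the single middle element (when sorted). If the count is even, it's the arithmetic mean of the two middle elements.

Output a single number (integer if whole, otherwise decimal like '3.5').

Step 1: insert 6 -> lo=[6] (size 1, max 6) hi=[] (size 0) -> median=6
Step 2: insert 11 -> lo=[6] (size 1, max 6) hi=[11] (size 1, min 11) -> median=8.5
Step 3: insert 49 -> lo=[6, 11] (size 2, max 11) hi=[49] (size 1, min 49) -> median=11
Step 4: insert 17 -> lo=[6, 11] (size 2, max 11) hi=[17, 49] (size 2, min 17) -> median=14
Step 5: insert 12 -> lo=[6, 11, 12] (size 3, max 12) hi=[17, 49] (size 2, min 17) -> median=12
Step 6: insert 18 -> lo=[6, 11, 12] (size 3, max 12) hi=[17, 18, 49] (size 3, min 17) -> median=14.5
Step 7: insert 44 -> lo=[6, 11, 12, 17] (size 4, max 17) hi=[18, 44, 49] (size 3, min 18) -> median=17
Step 8: insert 41 -> lo=[6, 11, 12, 17] (size 4, max 17) hi=[18, 41, 44, 49] (size 4, min 18) -> median=17.5
Step 9: insert 41 -> lo=[6, 11, 12, 17, 18] (size 5, max 18) hi=[41, 41, 44, 49] (size 4, min 41) -> median=18
Step 10: insert 1 -> lo=[1, 6, 11, 12, 17] (size 5, max 17) hi=[18, 41, 41, 44, 49] (size 5, min 18) -> median=17.5
Step 11: insert 28 -> lo=[1, 6, 11, 12, 17, 18] (size 6, max 18) hi=[28, 41, 41, 44, 49] (size 5, min 28) -> median=18
Step 12: insert 50 -> lo=[1, 6, 11, 12, 17, 18] (size 6, max 18) hi=[28, 41, 41, 44, 49, 50] (size 6, min 28) -> median=23
Step 13: insert 44 -> lo=[1, 6, 11, 12, 17, 18, 28] (size 7, max 28) hi=[41, 41, 44, 44, 49, 50] (size 6, min 41) -> median=28
Step 14: insert 24 -> lo=[1, 6, 11, 12, 17, 18, 24] (size 7, max 24) hi=[28, 41, 41, 44, 44, 49, 50] (size 7, min 28) -> median=26

Answer: 26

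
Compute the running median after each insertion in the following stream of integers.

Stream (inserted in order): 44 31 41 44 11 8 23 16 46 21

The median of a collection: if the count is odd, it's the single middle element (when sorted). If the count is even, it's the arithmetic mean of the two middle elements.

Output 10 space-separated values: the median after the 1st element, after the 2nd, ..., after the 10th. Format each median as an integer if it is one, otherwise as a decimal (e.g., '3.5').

Step 1: insert 44 -> lo=[44] (size 1, max 44) hi=[] (size 0) -> median=44
Step 2: insert 31 -> lo=[31] (size 1, max 31) hi=[44] (size 1, min 44) -> median=37.5
Step 3: insert 41 -> lo=[31, 41] (size 2, max 41) hi=[44] (size 1, min 44) -> median=41
Step 4: insert 44 -> lo=[31, 41] (size 2, max 41) hi=[44, 44] (size 2, min 44) -> median=42.5
Step 5: insert 11 -> lo=[11, 31, 41] (size 3, max 41) hi=[44, 44] (size 2, min 44) -> median=41
Step 6: insert 8 -> lo=[8, 11, 31] (size 3, max 31) hi=[41, 44, 44] (size 3, min 41) -> median=36
Step 7: insert 23 -> lo=[8, 11, 23, 31] (size 4, max 31) hi=[41, 44, 44] (size 3, min 41) -> median=31
Step 8: insert 16 -> lo=[8, 11, 16, 23] (size 4, max 23) hi=[31, 41, 44, 44] (size 4, min 31) -> median=27
Step 9: insert 46 -> lo=[8, 11, 16, 23, 31] (size 5, max 31) hi=[41, 44, 44, 46] (size 4, min 41) -> median=31
Step 10: insert 21 -> lo=[8, 11, 16, 21, 23] (size 5, max 23) hi=[31, 41, 44, 44, 46] (size 5, min 31) -> median=27

Answer: 44 37.5 41 42.5 41 36 31 27 31 27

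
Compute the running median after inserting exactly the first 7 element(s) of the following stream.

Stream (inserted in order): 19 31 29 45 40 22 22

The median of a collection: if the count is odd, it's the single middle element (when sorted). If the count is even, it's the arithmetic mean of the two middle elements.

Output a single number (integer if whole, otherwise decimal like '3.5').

Step 1: insert 19 -> lo=[19] (size 1, max 19) hi=[] (size 0) -> median=19
Step 2: insert 31 -> lo=[19] (size 1, max 19) hi=[31] (size 1, min 31) -> median=25
Step 3: insert 29 -> lo=[19, 29] (size 2, max 29) hi=[31] (size 1, min 31) -> median=29
Step 4: insert 45 -> lo=[19, 29] (size 2, max 29) hi=[31, 45] (size 2, min 31) -> median=30
Step 5: insert 40 -> lo=[19, 29, 31] (size 3, max 31) hi=[40, 45] (size 2, min 40) -> median=31
Step 6: insert 22 -> lo=[19, 22, 29] (size 3, max 29) hi=[31, 40, 45] (size 3, min 31) -> median=30
Step 7: insert 22 -> lo=[19, 22, 22, 29] (size 4, max 29) hi=[31, 40, 45] (size 3, min 31) -> median=29

Answer: 29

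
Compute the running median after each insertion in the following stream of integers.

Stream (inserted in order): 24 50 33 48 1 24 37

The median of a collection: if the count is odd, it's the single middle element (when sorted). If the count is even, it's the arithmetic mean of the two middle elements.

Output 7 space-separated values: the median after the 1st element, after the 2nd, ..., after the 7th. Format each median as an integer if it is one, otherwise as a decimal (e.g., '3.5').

Step 1: insert 24 -> lo=[24] (size 1, max 24) hi=[] (size 0) -> median=24
Step 2: insert 50 -> lo=[24] (size 1, max 24) hi=[50] (size 1, min 50) -> median=37
Step 3: insert 33 -> lo=[24, 33] (size 2, max 33) hi=[50] (size 1, min 50) -> median=33
Step 4: insert 48 -> lo=[24, 33] (size 2, max 33) hi=[48, 50] (size 2, min 48) -> median=40.5
Step 5: insert 1 -> lo=[1, 24, 33] (size 3, max 33) hi=[48, 50] (size 2, min 48) -> median=33
Step 6: insert 24 -> lo=[1, 24, 24] (size 3, max 24) hi=[33, 48, 50] (size 3, min 33) -> median=28.5
Step 7: insert 37 -> lo=[1, 24, 24, 33] (size 4, max 33) hi=[37, 48, 50] (size 3, min 37) -> median=33

Answer: 24 37 33 40.5 33 28.5 33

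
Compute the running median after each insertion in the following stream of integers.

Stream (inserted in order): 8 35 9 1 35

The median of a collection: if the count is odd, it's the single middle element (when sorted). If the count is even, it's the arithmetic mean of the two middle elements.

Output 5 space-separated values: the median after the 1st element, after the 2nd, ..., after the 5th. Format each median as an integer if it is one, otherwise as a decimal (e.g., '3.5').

Answer: 8 21.5 9 8.5 9

Derivation:
Step 1: insert 8 -> lo=[8] (size 1, max 8) hi=[] (size 0) -> median=8
Step 2: insert 35 -> lo=[8] (size 1, max 8) hi=[35] (size 1, min 35) -> median=21.5
Step 3: insert 9 -> lo=[8, 9] (size 2, max 9) hi=[35] (size 1, min 35) -> median=9
Step 4: insert 1 -> lo=[1, 8] (size 2, max 8) hi=[9, 35] (size 2, min 9) -> median=8.5
Step 5: insert 35 -> lo=[1, 8, 9] (size 3, max 9) hi=[35, 35] (size 2, min 35) -> median=9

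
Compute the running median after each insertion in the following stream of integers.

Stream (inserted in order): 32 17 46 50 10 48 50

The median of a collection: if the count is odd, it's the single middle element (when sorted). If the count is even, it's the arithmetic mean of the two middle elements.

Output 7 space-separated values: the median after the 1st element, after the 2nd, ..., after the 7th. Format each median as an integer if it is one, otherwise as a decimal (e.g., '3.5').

Answer: 32 24.5 32 39 32 39 46

Derivation:
Step 1: insert 32 -> lo=[32] (size 1, max 32) hi=[] (size 0) -> median=32
Step 2: insert 17 -> lo=[17] (size 1, max 17) hi=[32] (size 1, min 32) -> median=24.5
Step 3: insert 46 -> lo=[17, 32] (size 2, max 32) hi=[46] (size 1, min 46) -> median=32
Step 4: insert 50 -> lo=[17, 32] (size 2, max 32) hi=[46, 50] (size 2, min 46) -> median=39
Step 5: insert 10 -> lo=[10, 17, 32] (size 3, max 32) hi=[46, 50] (size 2, min 46) -> median=32
Step 6: insert 48 -> lo=[10, 17, 32] (size 3, max 32) hi=[46, 48, 50] (size 3, min 46) -> median=39
Step 7: insert 50 -> lo=[10, 17, 32, 46] (size 4, max 46) hi=[48, 50, 50] (size 3, min 48) -> median=46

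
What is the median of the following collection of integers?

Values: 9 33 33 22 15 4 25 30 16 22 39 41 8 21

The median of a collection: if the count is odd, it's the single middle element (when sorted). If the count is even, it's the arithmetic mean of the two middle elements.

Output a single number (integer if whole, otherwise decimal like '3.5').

Answer: 22

Derivation:
Step 1: insert 9 -> lo=[9] (size 1, max 9) hi=[] (size 0) -> median=9
Step 2: insert 33 -> lo=[9] (size 1, max 9) hi=[33] (size 1, min 33) -> median=21
Step 3: insert 33 -> lo=[9, 33] (size 2, max 33) hi=[33] (size 1, min 33) -> median=33
Step 4: insert 22 -> lo=[9, 22] (size 2, max 22) hi=[33, 33] (size 2, min 33) -> median=27.5
Step 5: insert 15 -> lo=[9, 15, 22] (size 3, max 22) hi=[33, 33] (size 2, min 33) -> median=22
Step 6: insert 4 -> lo=[4, 9, 15] (size 3, max 15) hi=[22, 33, 33] (size 3, min 22) -> median=18.5
Step 7: insert 25 -> lo=[4, 9, 15, 22] (size 4, max 22) hi=[25, 33, 33] (size 3, min 25) -> median=22
Step 8: insert 30 -> lo=[4, 9, 15, 22] (size 4, max 22) hi=[25, 30, 33, 33] (size 4, min 25) -> median=23.5
Step 9: insert 16 -> lo=[4, 9, 15, 16, 22] (size 5, max 22) hi=[25, 30, 33, 33] (size 4, min 25) -> median=22
Step 10: insert 22 -> lo=[4, 9, 15, 16, 22] (size 5, max 22) hi=[22, 25, 30, 33, 33] (size 5, min 22) -> median=22
Step 11: insert 39 -> lo=[4, 9, 15, 16, 22, 22] (size 6, max 22) hi=[25, 30, 33, 33, 39] (size 5, min 25) -> median=22
Step 12: insert 41 -> lo=[4, 9, 15, 16, 22, 22] (size 6, max 22) hi=[25, 30, 33, 33, 39, 41] (size 6, min 25) -> median=23.5
Step 13: insert 8 -> lo=[4, 8, 9, 15, 16, 22, 22] (size 7, max 22) hi=[25, 30, 33, 33, 39, 41] (size 6, min 25) -> median=22
Step 14: insert 21 -> lo=[4, 8, 9, 15, 16, 21, 22] (size 7, max 22) hi=[22, 25, 30, 33, 33, 39, 41] (size 7, min 22) -> median=22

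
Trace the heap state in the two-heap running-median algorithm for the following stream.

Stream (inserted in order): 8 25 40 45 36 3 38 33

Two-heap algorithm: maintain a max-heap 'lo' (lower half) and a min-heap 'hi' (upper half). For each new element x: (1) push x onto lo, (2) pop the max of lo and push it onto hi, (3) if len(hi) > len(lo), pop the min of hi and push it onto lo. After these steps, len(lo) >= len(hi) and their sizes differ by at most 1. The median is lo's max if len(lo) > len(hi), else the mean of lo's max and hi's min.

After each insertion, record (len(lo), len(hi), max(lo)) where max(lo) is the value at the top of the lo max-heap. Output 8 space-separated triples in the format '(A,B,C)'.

Answer: (1,0,8) (1,1,8) (2,1,25) (2,2,25) (3,2,36) (3,3,25) (4,3,36) (4,4,33)

Derivation:
Step 1: insert 8 -> lo=[8] hi=[] -> (len(lo)=1, len(hi)=0, max(lo)=8)
Step 2: insert 25 -> lo=[8] hi=[25] -> (len(lo)=1, len(hi)=1, max(lo)=8)
Step 3: insert 40 -> lo=[8, 25] hi=[40] -> (len(lo)=2, len(hi)=1, max(lo)=25)
Step 4: insert 45 -> lo=[8, 25] hi=[40, 45] -> (len(lo)=2, len(hi)=2, max(lo)=25)
Step 5: insert 36 -> lo=[8, 25, 36] hi=[40, 45] -> (len(lo)=3, len(hi)=2, max(lo)=36)
Step 6: insert 3 -> lo=[3, 8, 25] hi=[36, 40, 45] -> (len(lo)=3, len(hi)=3, max(lo)=25)
Step 7: insert 38 -> lo=[3, 8, 25, 36] hi=[38, 40, 45] -> (len(lo)=4, len(hi)=3, max(lo)=36)
Step 8: insert 33 -> lo=[3, 8, 25, 33] hi=[36, 38, 40, 45] -> (len(lo)=4, len(hi)=4, max(lo)=33)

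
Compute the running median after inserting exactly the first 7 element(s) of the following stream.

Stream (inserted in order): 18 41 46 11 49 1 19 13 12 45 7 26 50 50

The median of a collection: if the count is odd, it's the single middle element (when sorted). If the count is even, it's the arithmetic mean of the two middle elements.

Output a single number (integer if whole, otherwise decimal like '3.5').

Answer: 19

Derivation:
Step 1: insert 18 -> lo=[18] (size 1, max 18) hi=[] (size 0) -> median=18
Step 2: insert 41 -> lo=[18] (size 1, max 18) hi=[41] (size 1, min 41) -> median=29.5
Step 3: insert 46 -> lo=[18, 41] (size 2, max 41) hi=[46] (size 1, min 46) -> median=41
Step 4: insert 11 -> lo=[11, 18] (size 2, max 18) hi=[41, 46] (size 2, min 41) -> median=29.5
Step 5: insert 49 -> lo=[11, 18, 41] (size 3, max 41) hi=[46, 49] (size 2, min 46) -> median=41
Step 6: insert 1 -> lo=[1, 11, 18] (size 3, max 18) hi=[41, 46, 49] (size 3, min 41) -> median=29.5
Step 7: insert 19 -> lo=[1, 11, 18, 19] (size 4, max 19) hi=[41, 46, 49] (size 3, min 41) -> median=19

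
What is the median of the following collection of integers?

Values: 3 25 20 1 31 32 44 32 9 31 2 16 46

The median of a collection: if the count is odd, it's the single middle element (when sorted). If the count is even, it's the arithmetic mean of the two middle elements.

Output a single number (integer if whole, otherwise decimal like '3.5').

Answer: 25

Derivation:
Step 1: insert 3 -> lo=[3] (size 1, max 3) hi=[] (size 0) -> median=3
Step 2: insert 25 -> lo=[3] (size 1, max 3) hi=[25] (size 1, min 25) -> median=14
Step 3: insert 20 -> lo=[3, 20] (size 2, max 20) hi=[25] (size 1, min 25) -> median=20
Step 4: insert 1 -> lo=[1, 3] (size 2, max 3) hi=[20, 25] (size 2, min 20) -> median=11.5
Step 5: insert 31 -> lo=[1, 3, 20] (size 3, max 20) hi=[25, 31] (size 2, min 25) -> median=20
Step 6: insert 32 -> lo=[1, 3, 20] (size 3, max 20) hi=[25, 31, 32] (size 3, min 25) -> median=22.5
Step 7: insert 44 -> lo=[1, 3, 20, 25] (size 4, max 25) hi=[31, 32, 44] (size 3, min 31) -> median=25
Step 8: insert 32 -> lo=[1, 3, 20, 25] (size 4, max 25) hi=[31, 32, 32, 44] (size 4, min 31) -> median=28
Step 9: insert 9 -> lo=[1, 3, 9, 20, 25] (size 5, max 25) hi=[31, 32, 32, 44] (size 4, min 31) -> median=25
Step 10: insert 31 -> lo=[1, 3, 9, 20, 25] (size 5, max 25) hi=[31, 31, 32, 32, 44] (size 5, min 31) -> median=28
Step 11: insert 2 -> lo=[1, 2, 3, 9, 20, 25] (size 6, max 25) hi=[31, 31, 32, 32, 44] (size 5, min 31) -> median=25
Step 12: insert 16 -> lo=[1, 2, 3, 9, 16, 20] (size 6, max 20) hi=[25, 31, 31, 32, 32, 44] (size 6, min 25) -> median=22.5
Step 13: insert 46 -> lo=[1, 2, 3, 9, 16, 20, 25] (size 7, max 25) hi=[31, 31, 32, 32, 44, 46] (size 6, min 31) -> median=25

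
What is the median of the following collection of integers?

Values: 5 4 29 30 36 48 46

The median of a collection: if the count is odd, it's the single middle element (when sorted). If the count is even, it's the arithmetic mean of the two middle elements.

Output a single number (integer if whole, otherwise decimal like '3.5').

Step 1: insert 5 -> lo=[5] (size 1, max 5) hi=[] (size 0) -> median=5
Step 2: insert 4 -> lo=[4] (size 1, max 4) hi=[5] (size 1, min 5) -> median=4.5
Step 3: insert 29 -> lo=[4, 5] (size 2, max 5) hi=[29] (size 1, min 29) -> median=5
Step 4: insert 30 -> lo=[4, 5] (size 2, max 5) hi=[29, 30] (size 2, min 29) -> median=17
Step 5: insert 36 -> lo=[4, 5, 29] (size 3, max 29) hi=[30, 36] (size 2, min 30) -> median=29
Step 6: insert 48 -> lo=[4, 5, 29] (size 3, max 29) hi=[30, 36, 48] (size 3, min 30) -> median=29.5
Step 7: insert 46 -> lo=[4, 5, 29, 30] (size 4, max 30) hi=[36, 46, 48] (size 3, min 36) -> median=30

Answer: 30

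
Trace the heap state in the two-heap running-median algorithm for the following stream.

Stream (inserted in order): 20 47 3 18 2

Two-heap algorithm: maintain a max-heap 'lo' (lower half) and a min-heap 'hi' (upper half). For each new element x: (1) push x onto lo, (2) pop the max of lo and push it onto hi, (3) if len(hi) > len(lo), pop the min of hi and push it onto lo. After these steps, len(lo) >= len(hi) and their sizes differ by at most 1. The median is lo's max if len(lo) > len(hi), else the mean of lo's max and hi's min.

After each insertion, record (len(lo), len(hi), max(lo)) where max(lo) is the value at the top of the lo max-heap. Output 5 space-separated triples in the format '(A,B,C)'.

Answer: (1,0,20) (1,1,20) (2,1,20) (2,2,18) (3,2,18)

Derivation:
Step 1: insert 20 -> lo=[20] hi=[] -> (len(lo)=1, len(hi)=0, max(lo)=20)
Step 2: insert 47 -> lo=[20] hi=[47] -> (len(lo)=1, len(hi)=1, max(lo)=20)
Step 3: insert 3 -> lo=[3, 20] hi=[47] -> (len(lo)=2, len(hi)=1, max(lo)=20)
Step 4: insert 18 -> lo=[3, 18] hi=[20, 47] -> (len(lo)=2, len(hi)=2, max(lo)=18)
Step 5: insert 2 -> lo=[2, 3, 18] hi=[20, 47] -> (len(lo)=3, len(hi)=2, max(lo)=18)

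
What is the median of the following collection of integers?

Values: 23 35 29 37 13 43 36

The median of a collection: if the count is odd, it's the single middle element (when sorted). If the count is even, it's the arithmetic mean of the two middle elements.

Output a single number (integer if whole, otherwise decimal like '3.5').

Answer: 35

Derivation:
Step 1: insert 23 -> lo=[23] (size 1, max 23) hi=[] (size 0) -> median=23
Step 2: insert 35 -> lo=[23] (size 1, max 23) hi=[35] (size 1, min 35) -> median=29
Step 3: insert 29 -> lo=[23, 29] (size 2, max 29) hi=[35] (size 1, min 35) -> median=29
Step 4: insert 37 -> lo=[23, 29] (size 2, max 29) hi=[35, 37] (size 2, min 35) -> median=32
Step 5: insert 13 -> lo=[13, 23, 29] (size 3, max 29) hi=[35, 37] (size 2, min 35) -> median=29
Step 6: insert 43 -> lo=[13, 23, 29] (size 3, max 29) hi=[35, 37, 43] (size 3, min 35) -> median=32
Step 7: insert 36 -> lo=[13, 23, 29, 35] (size 4, max 35) hi=[36, 37, 43] (size 3, min 36) -> median=35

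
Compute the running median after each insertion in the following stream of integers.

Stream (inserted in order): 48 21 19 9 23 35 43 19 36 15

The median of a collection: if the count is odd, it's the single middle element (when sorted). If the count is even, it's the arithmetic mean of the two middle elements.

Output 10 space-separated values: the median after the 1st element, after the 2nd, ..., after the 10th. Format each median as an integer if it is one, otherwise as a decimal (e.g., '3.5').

Step 1: insert 48 -> lo=[48] (size 1, max 48) hi=[] (size 0) -> median=48
Step 2: insert 21 -> lo=[21] (size 1, max 21) hi=[48] (size 1, min 48) -> median=34.5
Step 3: insert 19 -> lo=[19, 21] (size 2, max 21) hi=[48] (size 1, min 48) -> median=21
Step 4: insert 9 -> lo=[9, 19] (size 2, max 19) hi=[21, 48] (size 2, min 21) -> median=20
Step 5: insert 23 -> lo=[9, 19, 21] (size 3, max 21) hi=[23, 48] (size 2, min 23) -> median=21
Step 6: insert 35 -> lo=[9, 19, 21] (size 3, max 21) hi=[23, 35, 48] (size 3, min 23) -> median=22
Step 7: insert 43 -> lo=[9, 19, 21, 23] (size 4, max 23) hi=[35, 43, 48] (size 3, min 35) -> median=23
Step 8: insert 19 -> lo=[9, 19, 19, 21] (size 4, max 21) hi=[23, 35, 43, 48] (size 4, min 23) -> median=22
Step 9: insert 36 -> lo=[9, 19, 19, 21, 23] (size 5, max 23) hi=[35, 36, 43, 48] (size 4, min 35) -> median=23
Step 10: insert 15 -> lo=[9, 15, 19, 19, 21] (size 5, max 21) hi=[23, 35, 36, 43, 48] (size 5, min 23) -> median=22

Answer: 48 34.5 21 20 21 22 23 22 23 22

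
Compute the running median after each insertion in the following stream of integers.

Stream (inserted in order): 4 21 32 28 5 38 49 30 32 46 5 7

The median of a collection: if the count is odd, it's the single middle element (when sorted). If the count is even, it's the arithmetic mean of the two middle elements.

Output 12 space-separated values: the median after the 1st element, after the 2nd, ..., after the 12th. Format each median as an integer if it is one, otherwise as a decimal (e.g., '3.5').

Answer: 4 12.5 21 24.5 21 24.5 28 29 30 31 30 29

Derivation:
Step 1: insert 4 -> lo=[4] (size 1, max 4) hi=[] (size 0) -> median=4
Step 2: insert 21 -> lo=[4] (size 1, max 4) hi=[21] (size 1, min 21) -> median=12.5
Step 3: insert 32 -> lo=[4, 21] (size 2, max 21) hi=[32] (size 1, min 32) -> median=21
Step 4: insert 28 -> lo=[4, 21] (size 2, max 21) hi=[28, 32] (size 2, min 28) -> median=24.5
Step 5: insert 5 -> lo=[4, 5, 21] (size 3, max 21) hi=[28, 32] (size 2, min 28) -> median=21
Step 6: insert 38 -> lo=[4, 5, 21] (size 3, max 21) hi=[28, 32, 38] (size 3, min 28) -> median=24.5
Step 7: insert 49 -> lo=[4, 5, 21, 28] (size 4, max 28) hi=[32, 38, 49] (size 3, min 32) -> median=28
Step 8: insert 30 -> lo=[4, 5, 21, 28] (size 4, max 28) hi=[30, 32, 38, 49] (size 4, min 30) -> median=29
Step 9: insert 32 -> lo=[4, 5, 21, 28, 30] (size 5, max 30) hi=[32, 32, 38, 49] (size 4, min 32) -> median=30
Step 10: insert 46 -> lo=[4, 5, 21, 28, 30] (size 5, max 30) hi=[32, 32, 38, 46, 49] (size 5, min 32) -> median=31
Step 11: insert 5 -> lo=[4, 5, 5, 21, 28, 30] (size 6, max 30) hi=[32, 32, 38, 46, 49] (size 5, min 32) -> median=30
Step 12: insert 7 -> lo=[4, 5, 5, 7, 21, 28] (size 6, max 28) hi=[30, 32, 32, 38, 46, 49] (size 6, min 30) -> median=29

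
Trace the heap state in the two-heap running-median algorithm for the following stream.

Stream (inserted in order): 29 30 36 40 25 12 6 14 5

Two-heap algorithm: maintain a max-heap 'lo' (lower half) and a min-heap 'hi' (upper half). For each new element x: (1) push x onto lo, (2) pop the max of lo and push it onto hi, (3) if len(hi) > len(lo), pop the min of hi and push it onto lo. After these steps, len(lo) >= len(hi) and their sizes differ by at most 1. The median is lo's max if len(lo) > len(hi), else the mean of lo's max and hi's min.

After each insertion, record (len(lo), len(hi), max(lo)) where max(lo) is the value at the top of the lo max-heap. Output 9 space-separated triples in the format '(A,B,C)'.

Answer: (1,0,29) (1,1,29) (2,1,30) (2,2,30) (3,2,30) (3,3,29) (4,3,29) (4,4,25) (5,4,25)

Derivation:
Step 1: insert 29 -> lo=[29] hi=[] -> (len(lo)=1, len(hi)=0, max(lo)=29)
Step 2: insert 30 -> lo=[29] hi=[30] -> (len(lo)=1, len(hi)=1, max(lo)=29)
Step 3: insert 36 -> lo=[29, 30] hi=[36] -> (len(lo)=2, len(hi)=1, max(lo)=30)
Step 4: insert 40 -> lo=[29, 30] hi=[36, 40] -> (len(lo)=2, len(hi)=2, max(lo)=30)
Step 5: insert 25 -> lo=[25, 29, 30] hi=[36, 40] -> (len(lo)=3, len(hi)=2, max(lo)=30)
Step 6: insert 12 -> lo=[12, 25, 29] hi=[30, 36, 40] -> (len(lo)=3, len(hi)=3, max(lo)=29)
Step 7: insert 6 -> lo=[6, 12, 25, 29] hi=[30, 36, 40] -> (len(lo)=4, len(hi)=3, max(lo)=29)
Step 8: insert 14 -> lo=[6, 12, 14, 25] hi=[29, 30, 36, 40] -> (len(lo)=4, len(hi)=4, max(lo)=25)
Step 9: insert 5 -> lo=[5, 6, 12, 14, 25] hi=[29, 30, 36, 40] -> (len(lo)=5, len(hi)=4, max(lo)=25)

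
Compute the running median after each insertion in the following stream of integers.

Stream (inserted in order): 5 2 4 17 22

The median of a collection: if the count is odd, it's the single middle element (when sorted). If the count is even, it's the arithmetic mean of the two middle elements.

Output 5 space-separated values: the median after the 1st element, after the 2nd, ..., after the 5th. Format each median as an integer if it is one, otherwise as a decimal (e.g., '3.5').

Step 1: insert 5 -> lo=[5] (size 1, max 5) hi=[] (size 0) -> median=5
Step 2: insert 2 -> lo=[2] (size 1, max 2) hi=[5] (size 1, min 5) -> median=3.5
Step 3: insert 4 -> lo=[2, 4] (size 2, max 4) hi=[5] (size 1, min 5) -> median=4
Step 4: insert 17 -> lo=[2, 4] (size 2, max 4) hi=[5, 17] (size 2, min 5) -> median=4.5
Step 5: insert 22 -> lo=[2, 4, 5] (size 3, max 5) hi=[17, 22] (size 2, min 17) -> median=5

Answer: 5 3.5 4 4.5 5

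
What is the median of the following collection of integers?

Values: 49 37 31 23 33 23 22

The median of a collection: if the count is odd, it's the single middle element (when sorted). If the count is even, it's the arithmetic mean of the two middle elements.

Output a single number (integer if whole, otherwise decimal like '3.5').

Answer: 31

Derivation:
Step 1: insert 49 -> lo=[49] (size 1, max 49) hi=[] (size 0) -> median=49
Step 2: insert 37 -> lo=[37] (size 1, max 37) hi=[49] (size 1, min 49) -> median=43
Step 3: insert 31 -> lo=[31, 37] (size 2, max 37) hi=[49] (size 1, min 49) -> median=37
Step 4: insert 23 -> lo=[23, 31] (size 2, max 31) hi=[37, 49] (size 2, min 37) -> median=34
Step 5: insert 33 -> lo=[23, 31, 33] (size 3, max 33) hi=[37, 49] (size 2, min 37) -> median=33
Step 6: insert 23 -> lo=[23, 23, 31] (size 3, max 31) hi=[33, 37, 49] (size 3, min 33) -> median=32
Step 7: insert 22 -> lo=[22, 23, 23, 31] (size 4, max 31) hi=[33, 37, 49] (size 3, min 33) -> median=31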